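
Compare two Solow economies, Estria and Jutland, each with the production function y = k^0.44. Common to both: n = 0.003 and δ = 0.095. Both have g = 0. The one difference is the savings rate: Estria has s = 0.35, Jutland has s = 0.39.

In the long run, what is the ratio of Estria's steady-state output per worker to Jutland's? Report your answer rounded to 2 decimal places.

Steady-state y* = [s/(n + δ)]^(α/(1−α)), so the ratio is [ (s_E/(n + δ)_E) / (s_J/(n + δ)_J) ]^0.7857.
s_E/(n + δ)_E = 0.35/0.098 = 3.5714; s_J/(n + δ)_J = 0.39/0.098 = 3.9796.
Ratio = (3.5714/3.9796)^0.7857 = 0.8974^0.7857 ≈ 0.9185

ratio ≈ 0.92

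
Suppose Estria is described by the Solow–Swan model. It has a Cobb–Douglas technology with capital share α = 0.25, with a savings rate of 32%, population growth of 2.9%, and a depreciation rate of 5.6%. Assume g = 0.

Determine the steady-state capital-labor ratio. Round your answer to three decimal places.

Steady state requires s·f(k) = (n + δ)·k, i.e. s·k^α = (n + δ)·k.
Rearranging, k^(1−α) = s / (n + δ).
k^0.75 = 0.32 / (0.029 + 0.056) = 0.32 / 0.085 = 3.7647
k* = 3.7647^(1/0.75) ≈ 5.8565

k* = 5.857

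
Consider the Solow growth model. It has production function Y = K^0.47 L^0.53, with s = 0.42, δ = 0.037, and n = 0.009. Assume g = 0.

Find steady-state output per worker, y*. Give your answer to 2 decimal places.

In steady state, investment equals break-even investment: s·k^α = (n + δ)·k.
Rearranging, k^(1−α) = s / (n + δ).
k^0.53 = 0.42 / (0.009 + 0.037) = 0.42 / 0.046 = 9.1304
k* = 9.1304^(1/0.53) ≈ 64.9000
y* = (k*)^α = 64.9000^0.47 ≈ 7.1081

y* ≈ 7.11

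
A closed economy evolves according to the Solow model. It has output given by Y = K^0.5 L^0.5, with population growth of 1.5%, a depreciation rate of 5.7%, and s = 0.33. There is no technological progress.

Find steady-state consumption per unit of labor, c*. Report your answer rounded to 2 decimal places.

At the steady state, Δk = 0, so s·k^α = (n + δ)·k.
Rearranging, k^(1−α) = s / (n + δ).
k^0.5 = 0.33 / (0.015 + 0.057) = 0.33 / 0.072 = 4.5833
k* = 4.5833^(1/0.5) ≈ 21.0066
y* = (k*)^α = 21.0066^0.5 ≈ 4.5833
c* = (1 − s)·y* = (1 − 0.33) × 4.5833 ≈ 3.0708

c* ≈ 3.07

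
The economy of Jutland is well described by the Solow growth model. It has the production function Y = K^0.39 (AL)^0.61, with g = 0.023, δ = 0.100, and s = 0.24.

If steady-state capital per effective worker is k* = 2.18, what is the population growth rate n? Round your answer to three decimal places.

n ≈ 0.026

Steady state requires s·f(k) = (n + g + δ)·k, i.e. s·k^α = (n + g + δ)·k.
So s / (n + g + δ) = (k*)^(1−α) = 2.18^0.61 = 1.6086.
Therefore n + g + δ = s / 1.6086 = 0.24 / 1.6086 = 0.1492, so n = 0.1492 − 0.123 = 0.0262.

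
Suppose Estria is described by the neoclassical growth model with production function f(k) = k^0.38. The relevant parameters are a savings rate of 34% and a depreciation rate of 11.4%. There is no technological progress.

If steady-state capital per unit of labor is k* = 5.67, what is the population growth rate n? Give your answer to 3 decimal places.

Steady state requires s·f(k) = (n + δ)·k, i.e. s·k^α = (n + δ)·k.
So s / (n + δ) = (k*)^(1−α) = 5.67^0.62 = 2.9324.
Therefore n + δ = s / 2.9324 = 0.34 / 2.9324 = 0.1159, so n = 0.1159 − 0.114 = 0.0019.

n ≈ 0.002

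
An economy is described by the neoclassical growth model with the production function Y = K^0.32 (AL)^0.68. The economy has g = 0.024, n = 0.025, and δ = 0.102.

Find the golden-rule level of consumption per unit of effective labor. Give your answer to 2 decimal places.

c_gold ≈ 0.97

At the golden rule, f'(k) = n + g + δ, so α·k^(α−1) = n + g + δ and k_gold = (α/(n + g + δ))^(1/(1−α)).
k_gold = (0.32/0.151)^(1/0.68) = 2.1192^1.4706 ≈ 3.0176
c_gold = f(k_gold) − (n + g + δ)·k_gold = 1.4239 − 0.151×3.0176 ≈ 0.9682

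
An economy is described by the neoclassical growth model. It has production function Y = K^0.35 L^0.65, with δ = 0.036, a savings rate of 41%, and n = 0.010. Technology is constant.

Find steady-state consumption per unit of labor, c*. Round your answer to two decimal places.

Steady state requires s·f(k) = (n + δ)·k, i.e. s·k^α = (n + δ)·k.
Rearranging, k^(1−α) = s / (n + δ).
k^0.65 = 0.41 / (0.010 + 0.036) = 0.41 / 0.046 = 8.9130
k* = 8.9130^(1/0.65) ≈ 28.9451
y* = (k*)^α = 28.9451^0.35 ≈ 3.2475
c* = (1 − s)·y* = (1 − 0.41) × 3.2475 ≈ 1.9160

c* = 1.92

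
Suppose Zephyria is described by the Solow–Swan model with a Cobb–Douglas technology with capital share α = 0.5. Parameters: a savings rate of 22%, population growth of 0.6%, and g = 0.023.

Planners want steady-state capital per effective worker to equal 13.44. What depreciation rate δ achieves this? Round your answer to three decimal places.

δ ≈ 0.031

Steady state requires s·f(k) = (n + g + δ)·k, i.e. s·k^α = (n + g + δ)·k.
So s / (n + g + δ) = (k*)^(1−α) = 13.44^0.5 = 3.6661.
Therefore n + g + δ = s / 3.6661 = 0.22 / 3.6661 = 0.0600, so δ = 0.0600 − 0.029 = 0.0310.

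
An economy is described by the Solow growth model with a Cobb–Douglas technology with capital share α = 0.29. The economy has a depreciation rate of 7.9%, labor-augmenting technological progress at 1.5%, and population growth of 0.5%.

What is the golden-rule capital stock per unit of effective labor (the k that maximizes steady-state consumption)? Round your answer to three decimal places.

The golden rule sets f'(k) = n + g + δ, i.e. α·k^(α−1) = n + g + δ.
So k^(1−α) = α / (n + g + δ) = 0.29 / 0.099 = 2.9293.
k_gold = 2.9293^(1/0.71) ≈ 4.5437

k_gold ≈ 4.544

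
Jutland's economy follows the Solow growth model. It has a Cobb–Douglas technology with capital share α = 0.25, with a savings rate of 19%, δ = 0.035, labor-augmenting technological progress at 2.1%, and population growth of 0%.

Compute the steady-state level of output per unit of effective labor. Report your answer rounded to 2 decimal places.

y* = 1.50

Steady state requires s·f(k) = (n + g + δ)·k, i.e. s·k^α = (n + g + δ)·k.
Rearranging, k^(1−α) = s / (n + g + δ).
k^0.75 = 0.19 / (0.000 + 0.021 + 0.035) = 0.19 / 0.056 = 3.3929
k* = 3.3929^(1/0.75) ≈ 5.0983
y* = (k*)^α = 5.0983^0.25 ≈ 1.5026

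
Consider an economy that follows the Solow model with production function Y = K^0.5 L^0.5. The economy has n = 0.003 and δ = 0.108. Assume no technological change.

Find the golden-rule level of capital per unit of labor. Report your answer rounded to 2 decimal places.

The golden rule sets f'(k) = n + δ, i.e. α·k^(α−1) = n + δ.
So k^(1−α) = α / (n + δ) = 0.5 / 0.111 = 4.5045.
k_gold = 4.5045^(1/0.5) ≈ 20.2905

k_gold ≈ 20.29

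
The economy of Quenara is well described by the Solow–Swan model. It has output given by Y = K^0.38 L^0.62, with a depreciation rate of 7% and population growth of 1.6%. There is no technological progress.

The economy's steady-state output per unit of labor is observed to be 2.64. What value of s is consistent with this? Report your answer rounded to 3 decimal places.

Steady state requires s·f(k) = (n + δ)·k, i.e. s·k^α = (n + δ)·k.
Since y* = [s/(n + δ)]^(α/(1−α)), we have s/(n + δ) = (y*)^((1−α)/α) = 2.64^1.6316 = 4.8740.
Therefore s = 4.8740 × (n + δ) = 4.8740 × 0.086 = 0.4192.

s ≈ 0.419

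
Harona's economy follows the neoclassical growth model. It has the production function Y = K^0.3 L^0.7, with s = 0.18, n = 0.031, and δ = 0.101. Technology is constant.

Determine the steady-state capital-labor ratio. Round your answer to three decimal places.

k* = 1.557

In steady state, investment equals break-even investment: s·k^α = (n + δ)·k.
Dividing both sides by k: k^(1−α) = s / (n + δ).
k^0.7 = 0.18 / (0.031 + 0.101) = 0.18 / 0.132 = 1.3636
k* = 1.3636^(1/0.7) ≈ 1.5574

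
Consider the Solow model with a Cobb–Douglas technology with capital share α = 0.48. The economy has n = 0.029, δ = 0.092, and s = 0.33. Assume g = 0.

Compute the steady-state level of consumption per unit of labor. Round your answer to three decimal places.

Steady state requires s·f(k) = (n + δ)·k, i.e. s·k^α = (n + δ)·k.
Dividing both sides by k: k^(1−α) = s / (n + δ).
k^0.52 = 0.33 / (0.029 + 0.092) = 0.33 / 0.121 = 2.7273
k* = 2.7273^(1/0.52) ≈ 6.8857
y* = (k*)^α = 6.8857^0.48 ≈ 2.5247
c* = (1 − s)·y* = (1 − 0.33) × 2.5247 ≈ 1.6915

c* = 1.692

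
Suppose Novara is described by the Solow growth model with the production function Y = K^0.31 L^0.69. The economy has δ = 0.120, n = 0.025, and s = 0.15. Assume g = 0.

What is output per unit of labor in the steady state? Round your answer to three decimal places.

y* = 1.015

In steady state, investment equals break-even investment: s·k^α = (n + δ)·k.
Rearranging, k^(1−α) = s / (n + δ).
k^0.69 = 0.15 / (0.025 + 0.120) = 0.15 / 0.145 = 1.0345
k* = 1.0345^(1/0.69) ≈ 1.0504
y* = (k*)^α = 1.0504^0.31 ≈ 1.0154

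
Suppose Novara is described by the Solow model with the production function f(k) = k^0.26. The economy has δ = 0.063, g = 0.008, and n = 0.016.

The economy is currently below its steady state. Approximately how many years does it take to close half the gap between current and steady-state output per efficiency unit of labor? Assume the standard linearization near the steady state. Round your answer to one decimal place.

t_½ ≈ 10.8 years

Near the steady state the convergence rate is λ = (1 − α)(n + g + δ).
λ = (1 − 0.26) × 0.087 = 0.74 × 0.087 = 0.06438
Half-life = ln 2 / λ = 0.6931 / 0.06438 ≈ 10.77 years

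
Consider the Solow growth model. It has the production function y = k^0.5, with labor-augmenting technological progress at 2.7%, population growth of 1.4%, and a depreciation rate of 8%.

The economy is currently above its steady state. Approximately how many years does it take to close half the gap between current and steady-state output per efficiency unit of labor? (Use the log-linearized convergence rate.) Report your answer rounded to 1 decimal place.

Near the steady state the convergence rate is λ = (1 − α)(n + g + δ).
λ = (1 − 0.5) × 0.121 = 0.5 × 0.121 = 0.0605
Half-life = ln 2 / λ = 0.6931 / 0.0605 ≈ 11.46 years

about 11.5 years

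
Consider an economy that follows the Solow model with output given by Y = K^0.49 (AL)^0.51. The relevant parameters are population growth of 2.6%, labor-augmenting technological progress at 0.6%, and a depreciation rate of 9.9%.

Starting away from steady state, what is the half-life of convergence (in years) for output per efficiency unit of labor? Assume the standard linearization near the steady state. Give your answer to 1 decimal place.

Near the steady state the convergence rate is λ = (1 − α)(n + g + δ).
λ = (1 − 0.49) × 0.131 = 0.51 × 0.131 = 0.06681
Half-life = ln 2 / λ = 0.6931 / 0.06681 ≈ 10.37 years

about 10.4 years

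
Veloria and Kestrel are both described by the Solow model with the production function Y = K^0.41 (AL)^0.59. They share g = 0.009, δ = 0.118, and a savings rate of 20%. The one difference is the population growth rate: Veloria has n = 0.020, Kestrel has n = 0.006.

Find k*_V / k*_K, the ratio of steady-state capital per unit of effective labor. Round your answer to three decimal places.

ratio ≈ 0.844

Steady-state k* = [s/(n + g + δ)]^(1/(1−α)), so the ratio is [ (s_V/(n + g + δ)_V) / (s_K/(n + g + δ)_K) ]^1.6949.
s_V/(n + g + δ)_V = 0.20/0.147 = 1.3605; s_K/(n + g + δ)_K = 0.20/0.133 = 1.5038.
Ratio = (1.3605/1.5038)^1.6949 = 0.9047^1.6949 ≈ 0.8439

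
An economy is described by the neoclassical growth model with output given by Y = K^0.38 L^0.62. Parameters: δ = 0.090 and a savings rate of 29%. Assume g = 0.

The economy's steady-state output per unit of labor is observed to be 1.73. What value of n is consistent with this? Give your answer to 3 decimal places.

Steady state requires s·f(k) = (n + δ)·k, i.e. s·k^α = (n + δ)·k.
Since y* = [s/(n + δ)]^(α/(1−α)), we have s/(n + δ) = (y*)^((1−α)/α) = 1.73^1.6316 = 2.4457.
Therefore n + δ = s / 2.4457 = 0.29 / 2.4457 = 0.1186, so n = 0.1186 − 0.090 = 0.0286.

n ≈ 0.029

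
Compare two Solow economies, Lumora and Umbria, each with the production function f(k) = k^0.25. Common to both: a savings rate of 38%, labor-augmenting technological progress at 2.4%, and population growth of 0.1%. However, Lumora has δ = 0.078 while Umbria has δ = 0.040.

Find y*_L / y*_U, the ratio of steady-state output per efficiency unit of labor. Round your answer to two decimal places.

y*_L / y*_U ≈ 0.86

Steady-state y* = [s/(n + g + δ)]^(α/(1−α)), so the ratio is [ (s_L/(n + g + δ)_L) / (s_U/(n + g + δ)_U) ]^0.3333.
s_L/(n + g + δ)_L = 0.38/0.103 = 3.6893; s_U/(n + g + δ)_U = 0.38/0.065 = 5.8462.
Ratio = (3.6893/5.8462)^0.3333 = 0.6311^0.3333 ≈ 0.8578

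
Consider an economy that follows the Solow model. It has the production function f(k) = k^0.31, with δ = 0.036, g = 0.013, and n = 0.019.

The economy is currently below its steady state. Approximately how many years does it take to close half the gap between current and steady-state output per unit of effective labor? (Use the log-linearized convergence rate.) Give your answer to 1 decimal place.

about 14.8 years

Near the steady state the convergence rate is λ = (1 − α)(n + g + δ).
λ = (1 − 0.31) × 0.068 = 0.69 × 0.068 = 0.04692
Half-life = ln 2 / λ = 0.6931 / 0.04692 ≈ 14.77 years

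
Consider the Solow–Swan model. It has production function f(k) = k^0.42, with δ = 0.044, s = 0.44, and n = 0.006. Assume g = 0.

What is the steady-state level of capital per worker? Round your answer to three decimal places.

k* ≈ 42.503

Steady state requires s·f(k) = (n + δ)·k, i.e. s·k^α = (n + δ)·k.
Rearranging, k^(1−α) = s / (n + δ).
k^0.58 = 0.44 / (0.006 + 0.044) = 0.44 / 0.050 = 8.8000
k* = 8.8000^(1/0.58) ≈ 42.5029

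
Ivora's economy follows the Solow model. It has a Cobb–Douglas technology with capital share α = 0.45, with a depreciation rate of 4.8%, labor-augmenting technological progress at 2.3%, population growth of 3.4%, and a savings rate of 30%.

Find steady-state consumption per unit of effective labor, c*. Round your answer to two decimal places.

At the steady state, Δk = 0, so s·k^α = (n + g + δ)·k.
Dividing both sides by k: k^(1−α) = s / (n + g + δ).
k^0.55 = 0.30 / (0.034 + 0.023 + 0.048) = 0.30 / 0.105 = 2.8571
k* = 2.8571^(1/0.55) ≈ 6.7446
y* = (k*)^α = 6.7446^0.45 ≈ 2.3606
c* = (1 − s)·y* = (1 − 0.30) × 2.3606 ≈ 1.6524

c* = 1.65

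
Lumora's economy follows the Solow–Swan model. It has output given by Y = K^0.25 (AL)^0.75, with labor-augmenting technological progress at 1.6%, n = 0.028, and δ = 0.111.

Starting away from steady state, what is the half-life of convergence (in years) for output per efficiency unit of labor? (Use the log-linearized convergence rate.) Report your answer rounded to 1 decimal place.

Near the steady state the convergence rate is λ = (1 − α)(n + g + δ).
λ = (1 − 0.25) × 0.155 = 0.75 × 0.155 = 0.11625
Half-life = ln 2 / λ = 0.6931 / 0.11625 ≈ 5.96 years

t_½ ≈ 6.0 years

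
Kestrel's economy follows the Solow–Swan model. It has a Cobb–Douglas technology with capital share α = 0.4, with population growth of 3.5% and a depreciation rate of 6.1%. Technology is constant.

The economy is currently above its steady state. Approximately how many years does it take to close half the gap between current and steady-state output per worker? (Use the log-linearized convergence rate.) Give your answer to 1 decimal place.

Near the steady state the convergence rate is λ = (1 − α)(n + δ).
λ = (1 − 0.4) × 0.096 = 0.6 × 0.096 = 0.0576
Half-life = ln 2 / λ = 0.6931 / 0.0576 ≈ 12.03 years

half-life ≈ 12.0 years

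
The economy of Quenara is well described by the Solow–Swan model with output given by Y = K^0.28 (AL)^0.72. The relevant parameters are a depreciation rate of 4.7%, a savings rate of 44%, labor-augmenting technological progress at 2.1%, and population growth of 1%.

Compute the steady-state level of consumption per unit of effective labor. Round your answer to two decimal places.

At the steady state, Δk = 0, so s·k^α = (n + g + δ)·k.
Rearranging, k^(1−α) = s / (n + g + δ).
k^0.72 = 0.44 / (0.010 + 0.021 + 0.047) = 0.44 / 0.078 = 5.6410
k* = 5.6410^(1/0.72) ≈ 11.0548
y* = (k*)^α = 11.0548^0.28 ≈ 1.9597
c* = (1 − s)·y* = (1 − 0.44) × 1.9597 ≈ 1.0974

c* = 1.10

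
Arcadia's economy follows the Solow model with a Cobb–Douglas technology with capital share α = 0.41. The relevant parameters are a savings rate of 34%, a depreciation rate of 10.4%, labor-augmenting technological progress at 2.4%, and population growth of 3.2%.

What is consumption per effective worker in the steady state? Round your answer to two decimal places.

c* = 1.11

In steady state, investment equals break-even investment: s·k^α = (n + g + δ)·k.
Rearranging, k^(1−α) = s / (n + g + δ).
k^0.59 = 0.34 / (0.032 + 0.024 + 0.104) = 0.34 / 0.160 = 2.1250
k* = 2.1250^(1/0.59) ≈ 3.5879
y* = (k*)^α = 3.5879^0.41 ≈ 1.6884
c* = (1 − s)·y* = (1 − 0.34) × 1.6884 ≈ 1.1143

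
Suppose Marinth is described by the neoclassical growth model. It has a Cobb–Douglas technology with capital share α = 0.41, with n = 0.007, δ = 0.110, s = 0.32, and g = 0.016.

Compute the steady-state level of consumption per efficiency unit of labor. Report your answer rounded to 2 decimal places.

Steady state requires s·f(k) = (n + g + δ)·k, i.e. s·k^α = (n + g + δ)·k.
Rearranging, k^(1−α) = s / (n + g + δ).
k^0.59 = 0.32 / (0.007 + 0.016 + 0.110) = 0.32 / 0.133 = 2.4060
k* = 2.4060^(1/0.59) ≈ 4.4286
y* = (k*)^α = 4.4286^0.41 ≈ 1.8406
c* = (1 − s)·y* = (1 − 0.32) × 1.8406 ≈ 1.2516

c* ≈ 1.25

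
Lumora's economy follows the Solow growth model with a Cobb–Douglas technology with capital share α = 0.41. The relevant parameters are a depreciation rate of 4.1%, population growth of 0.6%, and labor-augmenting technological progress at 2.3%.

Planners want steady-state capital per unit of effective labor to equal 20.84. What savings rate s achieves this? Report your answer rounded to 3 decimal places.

s ≈ 0.420

Steady state requires s·f(k) = (n + g + δ)·k, i.e. s·k^α = (n + g + δ)·k.
So s / (n + g + δ) = (k*)^(1−α) = 20.84^0.59 = 6.0000.
Therefore s = 6.0000 × (n + g + δ) = 6.0000 × 0.070 = 0.4200.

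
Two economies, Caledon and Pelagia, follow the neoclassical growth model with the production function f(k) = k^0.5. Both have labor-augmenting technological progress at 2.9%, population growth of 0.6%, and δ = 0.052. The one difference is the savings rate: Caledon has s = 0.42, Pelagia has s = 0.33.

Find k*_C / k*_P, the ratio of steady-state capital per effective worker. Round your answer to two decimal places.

k*_C / k*_P ≈ 1.62

Steady-state k* = [s/(n + g + δ)]^(1/(1−α)), so the ratio is [ (s_C/(n + g + δ)_C) / (s_P/(n + g + δ)_P) ]^2.
s_C/(n + g + δ)_C = 0.42/0.087 = 4.8276; s_P/(n + g + δ)_P = 0.33/0.087 = 3.7931.
Ratio = (4.8276/3.7931)^2 = 1.2727^2 ≈ 1.6198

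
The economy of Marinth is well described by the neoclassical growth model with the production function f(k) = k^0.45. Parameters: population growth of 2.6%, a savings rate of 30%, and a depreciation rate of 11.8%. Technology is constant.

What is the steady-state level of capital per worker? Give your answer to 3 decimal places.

k* ≈ 3.798

Steady state requires s·f(k) = (n + δ)·k, i.e. s·k^α = (n + δ)·k.
Dividing both sides by k: k^(1−α) = s / (n + δ).
k^0.55 = 0.30 / (0.026 + 0.118) = 0.30 / 0.144 = 2.0833
k* = 2.0833^(1/0.55) ≈ 3.7979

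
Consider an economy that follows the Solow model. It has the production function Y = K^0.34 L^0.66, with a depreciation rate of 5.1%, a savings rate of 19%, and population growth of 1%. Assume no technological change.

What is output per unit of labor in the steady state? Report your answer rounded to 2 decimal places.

At the steady state, Δk = 0, so s·k^α = (n + δ)·k.
Rearranging, k^(1−α) = s / (n + δ).
k^0.66 = 0.19 / (0.010 + 0.051) = 0.19 / 0.061 = 3.1148
k* = 3.1148^(1/0.66) ≈ 5.5927
y* = (k*)^α = 5.5927^0.34 ≈ 1.7955

y* = 1.80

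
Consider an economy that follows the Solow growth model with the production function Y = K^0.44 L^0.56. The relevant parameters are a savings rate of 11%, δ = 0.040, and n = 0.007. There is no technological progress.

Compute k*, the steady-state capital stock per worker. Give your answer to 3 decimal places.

In steady state, investment equals break-even investment: s·k^α = (n + δ)·k.
Rearranging, k^(1−α) = s / (n + δ).
k^0.56 = 0.11 / (0.007 + 0.040) = 0.11 / 0.047 = 2.3404
k* = 2.3404^(1/0.56) ≈ 4.5651

k* ≈ 4.565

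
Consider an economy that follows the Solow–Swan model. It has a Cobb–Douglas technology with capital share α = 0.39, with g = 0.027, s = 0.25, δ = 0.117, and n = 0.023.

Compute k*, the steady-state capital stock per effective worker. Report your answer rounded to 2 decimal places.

Steady state requires s·f(k) = (n + g + δ)·k, i.e. s·k^α = (n + g + δ)·k.
Dividing both sides by k: k^(1−α) = s / (n + g + δ).
k^0.61 = 0.25 / (0.023 + 0.027 + 0.117) = 0.25 / 0.167 = 1.4970
k* = 1.4970^(1/0.61) ≈ 1.9375

k* = 1.94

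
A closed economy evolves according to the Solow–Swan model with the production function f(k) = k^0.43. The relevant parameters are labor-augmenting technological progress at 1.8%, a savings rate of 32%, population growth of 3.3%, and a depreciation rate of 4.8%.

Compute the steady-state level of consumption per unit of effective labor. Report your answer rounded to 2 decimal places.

c* ≈ 1.65

At the steady state, Δk = 0, so s·k^α = (n + g + δ)·k.
Dividing both sides by k: k^(1−α) = s / (n + g + δ).
k^0.57 = 0.32 / (0.033 + 0.018 + 0.048) = 0.32 / 0.099 = 3.2323
k* = 3.2323^(1/0.57) ≈ 7.8321
y* = (k*)^α = 7.8321^0.43 ≈ 2.4231
c* = (1 − s)·y* = (1 − 0.32) × 2.4231 ≈ 1.6477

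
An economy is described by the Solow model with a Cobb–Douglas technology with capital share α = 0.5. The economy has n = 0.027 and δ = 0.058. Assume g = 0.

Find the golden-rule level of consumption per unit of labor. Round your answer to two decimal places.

c_gold ≈ 2.94

At the golden rule, f'(k) = n + δ, so α·k^(α−1) = n + δ and k_gold = (α/(n + δ))^(1/(1−α)).
k_gold = (0.5/0.085)^(1/0.5) = 5.8824^2 ≈ 34.6026
c_gold = f(k_gold) − (n + δ)·k_gold = 5.8824 − 0.085×34.6026 ≈ 2.9412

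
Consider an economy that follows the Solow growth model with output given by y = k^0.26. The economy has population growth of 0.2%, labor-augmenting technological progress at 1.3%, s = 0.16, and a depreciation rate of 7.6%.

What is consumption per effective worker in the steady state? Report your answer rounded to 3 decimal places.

c* = 1.024

In steady state, investment equals break-even investment: s·k^α = (n + g + δ)·k.
Dividing both sides by k: k^(1−α) = s / (n + g + δ).
k^0.74 = 0.16 / (0.002 + 0.013 + 0.076) = 0.16 / 0.091 = 1.7582
k* = 1.7582^(1/0.74) ≈ 2.1437
y* = (k*)^α = 2.1437^0.26 ≈ 1.2193
c* = (1 − s)·y* = (1 − 0.16) × 1.2193 ≈ 1.0242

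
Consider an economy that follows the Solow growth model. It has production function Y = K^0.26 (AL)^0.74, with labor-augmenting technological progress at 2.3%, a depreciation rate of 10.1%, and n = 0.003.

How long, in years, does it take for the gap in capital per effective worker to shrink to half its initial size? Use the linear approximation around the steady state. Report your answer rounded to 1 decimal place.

Near the steady state the convergence rate is λ = (1 − α)(n + g + δ).
λ = (1 − 0.26) × 0.127 = 0.74 × 0.127 = 0.09398
Half-life = ln 2 / λ = 0.6931 / 0.09398 ≈ 7.37 years

half-life ≈ 7.4 years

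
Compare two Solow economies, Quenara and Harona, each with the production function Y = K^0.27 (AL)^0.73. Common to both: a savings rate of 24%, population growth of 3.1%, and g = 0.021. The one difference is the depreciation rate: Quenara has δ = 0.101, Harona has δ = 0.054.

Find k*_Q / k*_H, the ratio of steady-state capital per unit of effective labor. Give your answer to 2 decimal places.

k*_Q / k*_H ≈ 0.60

Steady-state k* = [s/(n + g + δ)]^(1/(1−α)), so the ratio is [ (s_Q/(n + g + δ)_Q) / (s_H/(n + g + δ)_H) ]^1.3699.
s_Q/(n + g + δ)_Q = 0.24/0.153 = 1.5686; s_H/(n + g + δ)_H = 0.24/0.106 = 2.2642.
Ratio = (1.5686/2.2642)^1.3699 = 0.6928^1.3699 ≈ 0.6049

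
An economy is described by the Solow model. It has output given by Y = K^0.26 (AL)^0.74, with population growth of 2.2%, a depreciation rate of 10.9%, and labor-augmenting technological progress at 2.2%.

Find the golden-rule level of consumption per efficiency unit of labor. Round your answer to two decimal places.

c_gold ≈ 0.89

At the golden rule, f'(k) = n + g + δ, so α·k^(α−1) = n + g + δ and k_gold = (α/(n + g + δ))^(1/(1−α)).
k_gold = (0.26/0.153)^(1/0.74) = 1.6993^1.3514 ≈ 2.0473
c_gold = f(k_gold) − (n + g + δ)·k_gold = 1.2048 − 0.153×2.0473 ≈ 0.8916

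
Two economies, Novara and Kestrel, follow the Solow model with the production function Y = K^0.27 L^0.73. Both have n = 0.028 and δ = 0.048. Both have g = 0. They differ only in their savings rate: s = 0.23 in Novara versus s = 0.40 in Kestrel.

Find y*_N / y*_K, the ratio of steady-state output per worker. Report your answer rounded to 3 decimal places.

Steady-state y* = [s/(n + δ)]^(α/(1−α)), so the ratio is [ (s_N/(n + δ)_N) / (s_K/(n + δ)_K) ]^0.3699.
s_N/(n + δ)_N = 0.23/0.076 = 3.0263; s_K/(n + δ)_K = 0.40/0.076 = 5.2632.
Ratio = (3.0263/5.2632)^0.3699 = 0.5750^0.3699 ≈ 0.8149

y*_N / y*_K ≈ 0.815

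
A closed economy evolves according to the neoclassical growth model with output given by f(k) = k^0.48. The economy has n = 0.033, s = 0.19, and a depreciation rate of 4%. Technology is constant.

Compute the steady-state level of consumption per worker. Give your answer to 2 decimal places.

At the steady state, Δk = 0, so s·k^α = (n + δ)·k.
Rearranging, k^(1−α) = s / (n + δ).
k^0.52 = 0.19 / (0.033 + 0.040) = 0.19 / 0.073 = 2.6027
k* = 2.6027^(1/0.52) ≈ 6.2935
y* = (k*)^α = 6.2935^0.48 ≈ 2.4181
c* = (1 − s)·y* = (1 − 0.19) × 2.4181 ≈ 1.9587

c* = 1.96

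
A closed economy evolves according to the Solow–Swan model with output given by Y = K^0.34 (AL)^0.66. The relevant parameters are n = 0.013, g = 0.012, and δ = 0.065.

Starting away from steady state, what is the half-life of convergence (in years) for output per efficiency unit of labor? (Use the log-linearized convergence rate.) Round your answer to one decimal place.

about 11.7 years

Near the steady state the convergence rate is λ = (1 − α)(n + g + δ).
λ = (1 − 0.34) × 0.090 = 0.66 × 0.090 = 0.0594
Half-life = ln 2 / λ = 0.6931 / 0.0594 ≈ 11.67 years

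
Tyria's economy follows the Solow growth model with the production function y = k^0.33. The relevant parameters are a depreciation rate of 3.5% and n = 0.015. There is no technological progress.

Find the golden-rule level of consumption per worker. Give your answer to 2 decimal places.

c_gold ≈ 1.70

At the golden rule, f'(k) = n + δ, so α·k^(α−1) = n + δ and k_gold = (α/(n + δ))^(1/(1−α)).
k_gold = (0.33/0.050)^(1/0.67) = 6.6000^1.4925 ≈ 16.7174
c_gold = f(k_gold) − (n + δ)·k_gold = 2.5331 − 0.050×16.7174 ≈ 1.6972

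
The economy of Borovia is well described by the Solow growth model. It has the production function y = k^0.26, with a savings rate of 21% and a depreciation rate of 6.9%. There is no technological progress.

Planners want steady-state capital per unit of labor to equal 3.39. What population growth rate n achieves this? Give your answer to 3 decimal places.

Steady state requires s·f(k) = (n + δ)·k, i.e. s·k^α = (n + δ)·k.
So s / (n + δ) = (k*)^(1−α) = 3.39^0.74 = 2.4680.
Therefore n + δ = s / 2.4680 = 0.21 / 2.4680 = 0.0851, so n = 0.0851 − 0.069 = 0.0161.

n ≈ 0.016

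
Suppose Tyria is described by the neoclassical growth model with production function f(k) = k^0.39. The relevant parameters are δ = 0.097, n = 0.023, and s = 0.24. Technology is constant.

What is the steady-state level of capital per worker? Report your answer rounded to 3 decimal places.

k* ≈ 3.115

At the steady state, Δk = 0, so s·k^α = (n + δ)·k.
Dividing both sides by k: k^(1−α) = s / (n + δ).
k^0.61 = 0.24 / (0.023 + 0.097) = 0.24 / 0.120 = 2.0000
k* = 2.0000^(1/0.61) ≈ 3.1152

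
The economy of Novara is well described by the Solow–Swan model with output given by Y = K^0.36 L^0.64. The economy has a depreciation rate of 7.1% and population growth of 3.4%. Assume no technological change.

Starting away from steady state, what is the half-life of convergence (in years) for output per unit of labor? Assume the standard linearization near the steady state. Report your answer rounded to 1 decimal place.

Near the steady state the convergence rate is λ = (1 − α)(n + δ).
λ = (1 − 0.36) × 0.105 = 0.64 × 0.105 = 0.0672
Half-life = ln 2 / λ = 0.6931 / 0.0672 ≈ 10.31 years

half-life ≈ 10.3 years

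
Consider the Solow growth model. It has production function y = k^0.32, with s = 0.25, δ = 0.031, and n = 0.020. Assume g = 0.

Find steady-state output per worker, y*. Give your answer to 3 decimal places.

Steady state requires s·f(k) = (n + δ)·k, i.e. s·k^α = (n + δ)·k.
Dividing both sides by k: k^(1−α) = s / (n + δ).
k^0.68 = 0.25 / (0.020 + 0.031) = 0.25 / 0.051 = 4.9020
k* = 4.9020^(1/0.68) ≈ 10.3575
y* = (k*)^α = 10.3575^0.32 ≈ 2.1129

y* ≈ 2.113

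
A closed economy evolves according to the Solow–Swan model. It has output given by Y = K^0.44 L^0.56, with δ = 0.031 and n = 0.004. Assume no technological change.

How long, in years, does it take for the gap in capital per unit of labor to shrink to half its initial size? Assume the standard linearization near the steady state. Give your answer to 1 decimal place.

about 35.4 years

Near the steady state the convergence rate is λ = (1 − α)(n + δ).
λ = (1 − 0.44) × 0.035 = 0.56 × 0.035 = 0.0196
Half-life = ln 2 / λ = 0.6931 / 0.0196 ≈ 35.36 years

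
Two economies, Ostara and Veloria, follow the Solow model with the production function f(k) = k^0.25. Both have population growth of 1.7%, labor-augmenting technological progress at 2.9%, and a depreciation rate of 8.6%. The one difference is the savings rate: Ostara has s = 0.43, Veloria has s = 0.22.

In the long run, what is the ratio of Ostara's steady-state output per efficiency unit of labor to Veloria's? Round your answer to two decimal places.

y*_O / y*_V ≈ 1.25

Steady-state y* = [s/(n + g + δ)]^(α/(1−α)), so the ratio is [ (s_O/(n + g + δ)_O) / (s_V/(n + g + δ)_V) ]^0.3333.
s_O/(n + g + δ)_O = 0.43/0.132 = 3.2576; s_V/(n + g + δ)_V = 0.22/0.132 = 1.6667.
Ratio = (3.2576/1.6667)^0.3333 = 1.9545^0.3333 ≈ 1.2503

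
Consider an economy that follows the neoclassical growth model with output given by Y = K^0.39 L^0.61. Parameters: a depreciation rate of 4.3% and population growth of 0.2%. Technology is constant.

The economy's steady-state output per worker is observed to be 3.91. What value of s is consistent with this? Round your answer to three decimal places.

Steady state requires s·f(k) = (n + δ)·k, i.e. s·k^α = (n + δ)·k.
Since y* = [s/(n + δ)]^(α/(1−α)), we have s/(n + δ) = (y*)^((1−α)/α) = 3.91^1.5641 = 8.4377.
Therefore s = 8.4377 × (n + δ) = 8.4377 × 0.045 = 0.3797.

s ≈ 0.380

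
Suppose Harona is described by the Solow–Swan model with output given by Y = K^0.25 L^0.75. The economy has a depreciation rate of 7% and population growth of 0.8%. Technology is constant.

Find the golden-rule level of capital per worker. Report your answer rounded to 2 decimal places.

The golden rule sets f'(k) = n + δ, i.e. α·k^(α−1) = n + δ.
So k^(1−α) = α / (n + δ) = 0.25 / 0.078 = 3.2051.
k_gold = 3.2051^(1/0.75) ≈ 4.7256

k_gold ≈ 4.73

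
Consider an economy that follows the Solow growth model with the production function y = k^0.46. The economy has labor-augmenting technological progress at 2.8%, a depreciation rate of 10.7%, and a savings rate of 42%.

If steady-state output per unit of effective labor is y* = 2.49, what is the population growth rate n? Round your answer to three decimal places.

n ≈ 0.009

In steady state, investment equals break-even investment: s·k^α = (n + g + δ)·k.
Since y* = [s/(n + g + δ)]^(α/(1−α)), we have s/(n + g + δ) = (y*)^((1−α)/α) = 2.49^1.1739 = 2.9181.
Therefore n + g + δ = s / 2.9181 = 0.42 / 2.9181 = 0.1439, so n = 0.1439 − 0.135 = 0.0089.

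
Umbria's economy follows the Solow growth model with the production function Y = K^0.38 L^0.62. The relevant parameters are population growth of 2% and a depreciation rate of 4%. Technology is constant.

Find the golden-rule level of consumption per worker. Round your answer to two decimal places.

c_gold ≈ 1.92

At the golden rule, f'(k) = n + δ, so α·k^(α−1) = n + δ and k_gold = (α/(n + δ))^(1/(1−α)).
k_gold = (0.38/0.060)^(1/0.62) = 6.3333^1.6129 ≈ 19.6313
c_gold = f(k_gold) − (n + δ)·k_gold = 3.0997 − 0.060×19.6313 ≈ 1.9218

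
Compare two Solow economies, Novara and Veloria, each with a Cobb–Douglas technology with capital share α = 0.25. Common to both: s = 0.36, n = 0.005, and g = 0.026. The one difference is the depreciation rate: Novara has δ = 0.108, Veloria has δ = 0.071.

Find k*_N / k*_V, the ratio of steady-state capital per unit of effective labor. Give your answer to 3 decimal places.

k*_N / k*_V ≈ 0.662

Steady-state k* = [s/(n + g + δ)]^(1/(1−α)), so the ratio is [ (s_N/(n + g + δ)_N) / (s_V/(n + g + δ)_V) ]^1.3333.
s_N/(n + g + δ)_N = 0.36/0.139 = 2.5899; s_V/(n + g + δ)_V = 0.36/0.102 = 3.5294.
Ratio = (2.5899/3.5294)^1.3333 = 0.7338^1.3333 ≈ 0.6619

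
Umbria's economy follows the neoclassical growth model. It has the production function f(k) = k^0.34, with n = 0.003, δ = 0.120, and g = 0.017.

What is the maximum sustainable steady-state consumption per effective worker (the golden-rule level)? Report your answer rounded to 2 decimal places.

At the golden rule, f'(k) = n + g + δ, so α·k^(α−1) = n + g + δ and k_gold = (α/(n + g + δ))^(1/(1−α)).
k_gold = (0.34/0.140)^(1/0.66) = 2.4286^1.5152 ≈ 3.8361
c_gold = f(k_gold) − (n + g + δ)·k_gold = 1.5795 − 0.140×3.8361 ≈ 1.0424

c_gold ≈ 1.04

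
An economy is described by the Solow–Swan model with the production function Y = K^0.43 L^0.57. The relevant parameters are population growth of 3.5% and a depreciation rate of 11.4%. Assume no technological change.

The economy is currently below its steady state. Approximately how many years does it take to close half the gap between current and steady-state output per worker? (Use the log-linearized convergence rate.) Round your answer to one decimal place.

half-life ≈ 8.2 years

Near the steady state the convergence rate is λ = (1 − α)(n + δ).
λ = (1 − 0.43) × 0.149 = 0.57 × 0.149 = 0.08493
Half-life = ln 2 / λ = 0.6931 / 0.08493 ≈ 8.16 years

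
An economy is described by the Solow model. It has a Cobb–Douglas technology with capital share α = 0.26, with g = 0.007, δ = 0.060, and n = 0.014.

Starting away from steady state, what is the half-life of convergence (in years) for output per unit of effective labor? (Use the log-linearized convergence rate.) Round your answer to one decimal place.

Near the steady state the convergence rate is λ = (1 − α)(n + g + δ).
λ = (1 − 0.26) × 0.081 = 0.74 × 0.081 = 0.05994
Half-life = ln 2 / λ = 0.6931 / 0.05994 ≈ 11.56 years

t_½ ≈ 11.6 years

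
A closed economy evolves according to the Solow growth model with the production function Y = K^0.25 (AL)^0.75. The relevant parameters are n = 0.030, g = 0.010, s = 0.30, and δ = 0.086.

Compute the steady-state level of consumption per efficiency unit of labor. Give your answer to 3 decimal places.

c* = 0.935

Steady state requires s·f(k) = (n + g + δ)·k, i.e. s·k^α = (n + g + δ)·k.
Rearranging, k^(1−α) = s / (n + g + δ).
k^0.75 = 0.30 / (0.030 + 0.010 + 0.086) = 0.30 / 0.126 = 2.3810
k* = 2.3810^(1/0.75) ≈ 3.1794
y* = (k*)^α = 3.1794^0.25 ≈ 1.3353
c* = (1 − s)·y* = (1 − 0.30) × 1.3353 ≈ 0.9347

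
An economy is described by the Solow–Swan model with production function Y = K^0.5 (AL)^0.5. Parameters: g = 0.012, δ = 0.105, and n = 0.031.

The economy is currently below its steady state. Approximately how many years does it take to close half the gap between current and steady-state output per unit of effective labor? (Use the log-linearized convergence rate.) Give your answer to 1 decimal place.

half-life ≈ 9.4 years

Near the steady state the convergence rate is λ = (1 − α)(n + g + δ).
λ = (1 − 0.5) × 0.148 = 0.5 × 0.148 = 0.0740
Half-life = ln 2 / λ = 0.6931 / 0.0740 ≈ 9.37 years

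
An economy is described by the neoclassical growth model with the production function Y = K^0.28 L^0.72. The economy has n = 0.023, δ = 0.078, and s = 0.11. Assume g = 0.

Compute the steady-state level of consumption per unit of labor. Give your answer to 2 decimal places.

At the steady state, Δk = 0, so s·k^α = (n + δ)·k.
Dividing both sides by k: k^(1−α) = s / (n + δ).
k^0.72 = 0.11 / (0.023 + 0.078) = 0.11 / 0.101 = 1.0891
k* = 1.0891^(1/0.72) ≈ 1.1259
y* = (k*)^α = 1.1259^0.28 ≈ 1.0338
c* = (1 − s)·y* = (1 − 0.11) × 1.0338 ≈ 0.9201

c* = 0.92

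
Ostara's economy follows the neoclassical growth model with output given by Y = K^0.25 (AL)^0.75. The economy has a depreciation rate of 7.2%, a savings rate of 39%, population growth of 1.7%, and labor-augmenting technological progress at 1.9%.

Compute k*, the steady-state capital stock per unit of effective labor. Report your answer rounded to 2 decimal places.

k* ≈ 5.54

At the steady state, Δk = 0, so s·k^α = (n + g + δ)·k.
Dividing both sides by k: k^(1−α) = s / (n + g + δ).
k^0.75 = 0.39 / (0.017 + 0.019 + 0.072) = 0.39 / 0.108 = 3.6111
k* = 3.6111^(1/0.75) ≈ 5.5401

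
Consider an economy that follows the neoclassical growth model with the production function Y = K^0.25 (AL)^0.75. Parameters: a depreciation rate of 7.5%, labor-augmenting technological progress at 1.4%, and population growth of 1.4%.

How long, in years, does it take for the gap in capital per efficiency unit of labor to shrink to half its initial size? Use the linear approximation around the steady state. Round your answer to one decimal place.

half-life ≈ 9.0 years

Near the steady state the convergence rate is λ = (1 − α)(n + g + δ).
λ = (1 − 0.25) × 0.103 = 0.75 × 0.103 = 0.07725
Half-life = ln 2 / λ = 0.6931 / 0.07725 ≈ 8.97 years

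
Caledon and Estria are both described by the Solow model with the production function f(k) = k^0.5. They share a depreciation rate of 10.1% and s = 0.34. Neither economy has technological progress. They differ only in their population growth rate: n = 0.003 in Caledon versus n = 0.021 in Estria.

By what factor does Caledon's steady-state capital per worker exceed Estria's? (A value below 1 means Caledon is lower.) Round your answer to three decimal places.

Steady-state k* = [s/(n + δ)]^(1/(1−α)), so the ratio is [ (s_C/(n + δ)_C) / (s_E/(n + δ)_E) ]^2.
s_C/(n + δ)_C = 0.34/0.104 = 3.2692; s_E/(n + δ)_E = 0.34/0.122 = 2.7869.
Ratio = (3.2692/2.7869)^2 = 1.1731^2 ≈ 1.3762

ratio ≈ 1.376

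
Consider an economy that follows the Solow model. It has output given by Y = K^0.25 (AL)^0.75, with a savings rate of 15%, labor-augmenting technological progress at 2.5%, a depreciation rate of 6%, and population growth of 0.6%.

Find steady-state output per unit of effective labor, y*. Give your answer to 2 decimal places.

In steady state, investment equals break-even investment: s·k^α = (n + g + δ)·k.
Rearranging, k^(1−α) = s / (n + g + δ).
k^0.75 = 0.15 / (0.006 + 0.025 + 0.060) = 0.15 / 0.091 = 1.6484
k* = 1.6484^(1/0.75) ≈ 1.9472
y* = (k*)^α = 1.9472^0.25 ≈ 1.1813

y* ≈ 1.18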